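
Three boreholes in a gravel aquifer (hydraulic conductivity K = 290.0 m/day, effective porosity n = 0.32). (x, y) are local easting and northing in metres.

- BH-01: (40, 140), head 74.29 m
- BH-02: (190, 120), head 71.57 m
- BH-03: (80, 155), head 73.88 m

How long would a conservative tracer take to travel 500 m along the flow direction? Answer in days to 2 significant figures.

With h = a·x + b·y + c and BH-01 as origin, the differences give:
  150·a + (-20)·b = -2.72
  40·a + 15·b = -0.41
Eliminate b (×15 and ×(-20), subtract): 3050·a = -49.000 → a = ∂h/∂x = -0.01607
Back-substitute: b = ∂h/∂y = +0.01551.
|∇h| = √(-0.01607² + 0.01551²) = 0.02233
Seepage velocity v = K·i/n = 290.0 × 0.02233 / 0.32 = 20.24 m/day.
t = 500 / 20.24 = 24.7 days.

25 days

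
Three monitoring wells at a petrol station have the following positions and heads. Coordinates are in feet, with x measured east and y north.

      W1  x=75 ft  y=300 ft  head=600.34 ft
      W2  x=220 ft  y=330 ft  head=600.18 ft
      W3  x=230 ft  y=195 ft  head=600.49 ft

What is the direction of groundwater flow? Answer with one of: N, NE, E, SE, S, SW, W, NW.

Three-point gradient (reference W1): Δ to W2 = (145, 30, -0.16), Δ to W3 = (155, -105, +0.15).
∂h/∂x = -0.0006189, ∂h/∂y = -0.002342 (det = -19875).
Flow = −∇h = (+0.0006189 east, +0.002342 north), which points north.

N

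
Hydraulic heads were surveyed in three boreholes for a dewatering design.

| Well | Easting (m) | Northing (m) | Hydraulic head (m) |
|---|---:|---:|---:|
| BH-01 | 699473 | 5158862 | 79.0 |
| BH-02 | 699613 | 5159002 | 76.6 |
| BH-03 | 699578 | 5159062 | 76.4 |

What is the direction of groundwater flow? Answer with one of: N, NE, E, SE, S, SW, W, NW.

Differences from BH-01: to BH-02 (Δx, Δy, Δh) = (140, 140, -2.4); to BH-03 = (105, 200, -2.6).
Solve a·Δx + b·Δy = Δh: det = 140·200 − 105·140 = 13300.
∂h/∂x = [(-2.4)·200 − (-2.6)·140] / 13300 = -0.008722
∂h/∂y = [140·(-2.6) − 105·(-2.4)] / 13300 = -0.008421
Flow = −∇h = (+0.008722 east, +0.008421 north), which points northeast.

NE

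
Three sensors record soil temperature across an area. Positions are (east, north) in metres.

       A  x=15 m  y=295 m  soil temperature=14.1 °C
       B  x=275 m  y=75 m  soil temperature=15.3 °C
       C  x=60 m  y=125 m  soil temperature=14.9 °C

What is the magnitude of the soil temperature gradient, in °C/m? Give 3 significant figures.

Differences from A: to B (Δx, Δy, Δh) = (260, -220, +1.2); to C = (45, -170, +0.8).
Determinant of the coordinate differences = 260·(-170) − 45·(-220) = -34300.
∂T/∂x = [(+1.2)·(-170) − (+0.8)·(-220)] / -34300 = +0.0008163
∂T/∂y = [260·(+0.8) − 45·(+1.2)] / -34300 = -0.004490
|∇f| = √(0.0008163² + -0.004490²) = 0.004564 °C/m

0.00456 °C/m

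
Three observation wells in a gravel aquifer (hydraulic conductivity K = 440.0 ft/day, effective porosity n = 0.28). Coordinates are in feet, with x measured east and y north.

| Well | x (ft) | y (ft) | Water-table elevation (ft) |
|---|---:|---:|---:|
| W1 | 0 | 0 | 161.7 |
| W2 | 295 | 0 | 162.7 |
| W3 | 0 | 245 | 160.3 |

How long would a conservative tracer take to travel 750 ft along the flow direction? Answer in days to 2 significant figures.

∂h/∂x = (162.7 − 161.7) / (295 − 0) = +0.003390
∂h/∂y = (160.3 − 161.7) / (245 − 0) = -0.005714
|∇h| = √(0.003390² + -0.005714²) = 0.006644
Seepage velocity v = K·i/n = 440.0 × 0.006644 / 0.28 = 10.44 ft/day.
t = 750 / 10.44 = 71.84 days.

72 days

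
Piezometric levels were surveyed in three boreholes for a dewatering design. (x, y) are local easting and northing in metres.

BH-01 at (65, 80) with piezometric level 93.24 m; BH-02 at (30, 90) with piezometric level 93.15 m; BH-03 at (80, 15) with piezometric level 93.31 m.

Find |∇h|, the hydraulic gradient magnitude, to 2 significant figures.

0.0025

With h = a·x + b·y + c and BH-01 as origin, the differences give:
  (-35)·a + 10·b = -0.09
  15·a + (-65)·b = +0.07
Eliminate b (×(-65) and ×10, subtract): 2125·a = 5.150 → a = ∂h/∂x = +0.002424
Back-substitute: b = ∂h/∂y = -0.0005176.
|∇h| = √(0.002424² + -0.0005176²) = 0.002479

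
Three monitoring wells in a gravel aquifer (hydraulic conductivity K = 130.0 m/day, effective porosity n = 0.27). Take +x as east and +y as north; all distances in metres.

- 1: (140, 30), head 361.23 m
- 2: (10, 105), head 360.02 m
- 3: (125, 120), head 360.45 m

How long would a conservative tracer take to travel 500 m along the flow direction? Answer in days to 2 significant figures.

110 days

With h = a·x + b·y + c and 1 as origin, the differences give:
  (-130)·a + 75·b = -1.21
  (-15)·a + 90·b = -0.78
Eliminate b (×90 and ×75, subtract): -10575·a = -50.400 → a = ∂h/∂x = +0.004766
Back-substitute: b = ∂h/∂y = -0.007872.
|∇h| = √(0.004766² + -0.007872²) = 0.009202
Seepage velocity v = K·i/n = 130.0 × 0.009202 / 0.27 = 4.431 m/day.
t = 500 / 4.431 = 112.8 days.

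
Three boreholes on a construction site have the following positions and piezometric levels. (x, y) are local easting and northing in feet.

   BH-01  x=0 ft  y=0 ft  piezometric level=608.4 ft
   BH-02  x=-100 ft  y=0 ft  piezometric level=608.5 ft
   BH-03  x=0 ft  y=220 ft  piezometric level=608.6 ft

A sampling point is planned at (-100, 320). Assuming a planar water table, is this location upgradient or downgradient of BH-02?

∂h/∂x = (608.5 − 608.4) / (-100 − 0) = -0.001000
∂h/∂y = (608.6 − 608.4) / (220 − 0) = +0.0009091
Head at (-100, 320) = 608.4 + (-0.001000)·(-100) + (+0.0009091)·(320) = 608.79 ft.
That is higher than the 608.5 ft at BH-02, so the point is upgradient.

upgradient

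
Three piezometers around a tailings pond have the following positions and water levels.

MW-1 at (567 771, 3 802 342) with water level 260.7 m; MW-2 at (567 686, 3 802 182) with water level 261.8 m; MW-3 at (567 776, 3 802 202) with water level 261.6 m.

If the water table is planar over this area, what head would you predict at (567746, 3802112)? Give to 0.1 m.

Three-point gradient (reference MW-1): Δ to MW-2 = (-85, -160, +1.1), Δ to MW-3 = (5, -140, +0.9).
∂h/∂x = -0.0007874, ∂h/∂y = -0.006457 (det = 12700).
h(567746, 3802112) = 260.7 + (-0.0007874)·(-25) + (-0.006457)·(-230) = 260.7 +0.020 +1.485 = 262.205 m.

262.2 m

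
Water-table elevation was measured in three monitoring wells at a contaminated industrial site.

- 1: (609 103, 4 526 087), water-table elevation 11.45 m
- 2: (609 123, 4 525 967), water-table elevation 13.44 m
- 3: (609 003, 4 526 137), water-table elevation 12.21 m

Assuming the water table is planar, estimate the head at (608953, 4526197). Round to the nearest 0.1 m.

Differences from 1: to 2 (Δx, Δy, Δh) = (20, -120, +1.99); to 3 = (-100, 50, +0.76).
Determinant of the coordinate differences = 20·50 − (-100)·(-120) = -11000.
∂h/∂x = [(+1.99)·50 − (+0.76)·(-120)] / -11000 = -0.01734
∂h/∂y = [20·(+0.76) − (-100)·(+1.99)] / -11000 = -0.01947
h(608953, 4526197) = 11.45 + (-0.01734)·(-150) + (-0.01947)·(110) = 11.45 +2.600 -2.142 = 11.908 m.

11.9 m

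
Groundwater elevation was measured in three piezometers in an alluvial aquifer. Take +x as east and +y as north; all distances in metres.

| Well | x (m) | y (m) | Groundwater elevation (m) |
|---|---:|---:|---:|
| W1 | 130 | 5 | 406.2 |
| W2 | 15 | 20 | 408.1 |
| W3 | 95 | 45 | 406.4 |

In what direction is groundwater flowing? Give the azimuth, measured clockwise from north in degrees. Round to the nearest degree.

059°

Taking W1 as reference: W2−W1 = (-115, 15, +1.9); W3−W1 = (-35, 40, +0.2).
Determinant of the coordinate differences = (-115)·40 − (-35)·15 = -4075.
∂h/∂x = [(+1.9)·40 − (+0.2)·15] / -4075 = -0.01791
∂h/∂y = [(-115)·(+0.2) − (-35)·(+1.9)] / -4075 = -0.01067
Flow direction (−∇h) has components (+0.01791 E, +0.01067 N).
Azimuth = atan2(E, N) = atan2(+0.01791, +0.01067) = 59.2° ≈ 059°.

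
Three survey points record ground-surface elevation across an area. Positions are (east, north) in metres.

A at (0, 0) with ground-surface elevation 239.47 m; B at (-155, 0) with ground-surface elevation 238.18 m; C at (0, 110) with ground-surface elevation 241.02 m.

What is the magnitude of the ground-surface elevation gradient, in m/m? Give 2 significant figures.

0.016 m/m

∂z/∂x = (238.18 − 239.47) / (-155 − 0) = +0.008323
∂z/∂y = (241.02 − 239.47) / (110 − 0) = +0.01409
|∇f| = √(0.008323² + 0.01409²) = 0.01636 m/m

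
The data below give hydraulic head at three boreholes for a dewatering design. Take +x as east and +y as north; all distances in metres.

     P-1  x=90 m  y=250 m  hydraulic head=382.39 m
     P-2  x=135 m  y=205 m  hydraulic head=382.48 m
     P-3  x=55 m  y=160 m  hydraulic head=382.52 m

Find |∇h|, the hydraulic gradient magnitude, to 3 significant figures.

Differences from P-1: to P-2 (Δx, Δy, Δh) = (45, -45, +0.09); to P-3 = (-35, -90, +0.13).
Determinant of the coordinate differences = 45·(-90) − (-35)·(-45) = -5625.
∂h/∂x = [(+0.09)·(-90) − (+0.13)·(-45)] / -5625 = +0.0004000
∂h/∂y = [45·(+0.13) − (-35)·(+0.09)] / -5625 = -0.001600
|∇h| = √(0.0004000² + -0.001600²) = 0.001649

0.00165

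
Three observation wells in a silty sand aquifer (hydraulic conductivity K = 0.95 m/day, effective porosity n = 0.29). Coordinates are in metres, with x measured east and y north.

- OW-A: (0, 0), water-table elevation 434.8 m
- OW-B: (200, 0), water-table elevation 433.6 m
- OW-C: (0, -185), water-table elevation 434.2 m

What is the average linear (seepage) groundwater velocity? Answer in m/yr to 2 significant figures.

8.2 m/yr

∂h/∂x = (433.6 − 434.8) / (200 − 0) = -0.006000
∂h/∂y = (434.2 − 434.8) / (-185 − 0) = +0.003243
|∇h| = √(-0.006000² + 0.003243²) = 0.00682
Seepage velocity v = K·i/n = 0.95 × 0.00682 / 0.29 = 0.02234 m/day = 8.16 m/yr.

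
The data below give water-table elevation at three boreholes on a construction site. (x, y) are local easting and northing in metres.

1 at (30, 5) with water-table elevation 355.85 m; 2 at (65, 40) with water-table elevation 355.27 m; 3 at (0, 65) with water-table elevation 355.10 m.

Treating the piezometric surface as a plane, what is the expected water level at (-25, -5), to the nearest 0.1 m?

Differences from 1: to 2 (Δx, Δy, Δh) = (35, 35, -0.58); to 3 = (-30, 60, -0.75).
Determinant of the coordinate differences = 35·60 − (-30)·35 = 3150.
∂h/∂x = [(-0.58)·60 − (-0.75)·35] / 3150 = -0.002714
∂h/∂y = [35·(-0.75) − (-30)·(-0.58)] / 3150 = -0.01386
h(-25, -5) = 355.85 + (-0.002714)·(-55) + (-0.01386)·(-10) = 355.85 +0.149 +0.139 = 356.138 m.

356.1 m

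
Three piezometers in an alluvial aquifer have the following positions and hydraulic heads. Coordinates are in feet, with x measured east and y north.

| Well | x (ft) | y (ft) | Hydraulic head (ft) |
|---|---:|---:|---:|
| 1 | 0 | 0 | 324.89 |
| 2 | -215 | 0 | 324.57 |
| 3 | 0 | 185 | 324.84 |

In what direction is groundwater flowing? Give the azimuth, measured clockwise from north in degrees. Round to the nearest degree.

280°

∂h/∂x = (324.57 − 324.89) / (-215 − 0) = +0.001488
∂h/∂y = (324.84 − 324.89) / (185 − 0) = -0.0002703
Flow direction (−∇h) has components (-0.001488 E, +0.0002703 N).
Azimuth = atan2(E, N) = atan2(-0.001488, +0.0002703) = 280.3° ≈ 280°.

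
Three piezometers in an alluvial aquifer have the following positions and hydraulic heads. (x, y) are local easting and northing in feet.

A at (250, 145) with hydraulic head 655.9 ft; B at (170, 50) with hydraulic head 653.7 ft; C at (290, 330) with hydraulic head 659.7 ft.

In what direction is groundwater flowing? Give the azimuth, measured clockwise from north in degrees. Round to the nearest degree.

With h = a·x + b·y + c and A as origin, the differences give:
  (-80)·a + (-95)·b = -2.2
  40·a + 185·b = +3.8
Eliminate b (×185 and ×(-95), subtract): -11000·a = -46.00 → a = ∂h/∂x = +0.004182
Back-substitute: b = ∂h/∂y = +0.01964.
Flow direction (−∇h) has components (-0.004182 E, -0.01964 N).
Azimuth = atan2(E, N) = atan2(-0.004182, -0.01964) = 192.0° ≈ 192°.

192°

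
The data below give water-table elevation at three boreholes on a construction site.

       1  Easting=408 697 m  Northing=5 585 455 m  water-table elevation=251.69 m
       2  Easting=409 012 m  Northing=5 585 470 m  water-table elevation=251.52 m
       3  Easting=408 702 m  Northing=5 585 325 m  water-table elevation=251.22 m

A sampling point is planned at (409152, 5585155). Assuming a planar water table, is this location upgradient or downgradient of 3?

downgradient

Three-point gradient (reference 1): Δ to 2 = (315, 15, -0.17), Δ to 3 = (5, -130, -0.47).
∂h/∂x = -0.0007105, ∂h/∂y = +0.003588 (det = -41025).
Head at (409152, 5585155) = 251.69 + (-0.0007105)·(455) + (+0.003588)·(-300) = 250.29 m.
That is lower than the 251.22 m at 3, so the point is downgradient.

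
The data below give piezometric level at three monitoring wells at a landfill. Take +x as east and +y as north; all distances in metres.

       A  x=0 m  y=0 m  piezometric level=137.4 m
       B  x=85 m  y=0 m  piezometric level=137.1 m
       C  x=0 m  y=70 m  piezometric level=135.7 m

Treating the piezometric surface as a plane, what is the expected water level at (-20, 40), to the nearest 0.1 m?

∂h/∂x = (137.1 − 137.4) / (85 − 0) = -0.003529
∂h/∂y = (135.7 − 137.4) / (70 − 0) = -0.02429
h(-20, 40) = 137.4 + (-0.003529)·(-20) + (-0.02429)·(40) = 137.4 +0.071 -0.971 = 136.499 m.

136.5 m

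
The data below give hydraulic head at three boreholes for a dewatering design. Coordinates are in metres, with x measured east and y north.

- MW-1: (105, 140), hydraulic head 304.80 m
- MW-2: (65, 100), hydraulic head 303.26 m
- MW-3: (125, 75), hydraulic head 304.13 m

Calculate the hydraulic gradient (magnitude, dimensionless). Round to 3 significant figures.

0.0274

Three-point gradient (reference MW-1): Δ to MW-2 = (-40, -40, -1.54), Δ to MW-3 = (20, -65, -0.67).
∂h/∂x = +0.02156, ∂h/∂y = +0.01694 (det = 3400).
|∇h| = √(0.02156² + 0.01694²) = 0.02742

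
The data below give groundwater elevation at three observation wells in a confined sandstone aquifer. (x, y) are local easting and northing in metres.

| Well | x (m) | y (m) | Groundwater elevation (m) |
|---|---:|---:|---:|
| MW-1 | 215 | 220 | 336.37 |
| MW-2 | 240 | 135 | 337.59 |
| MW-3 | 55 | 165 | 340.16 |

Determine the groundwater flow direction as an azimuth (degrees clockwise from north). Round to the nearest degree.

041°

Differences from MW-1: to MW-2 (Δx, Δy, Δh) = (25, -85, +1.22); to MW-3 = (-160, -55, +3.79).
Determinant of the coordinate differences = 25·(-55) − (-160)·(-85) = -14975.
∂h/∂x = [(+1.22)·(-55) − (+3.79)·(-85)] / -14975 = -0.01703
∂h/∂y = [25·(+3.79) − (-160)·(+1.22)] / -14975 = -0.01936
Flow direction (−∇h) has components (+0.01703 E, +0.01936 N).
Azimuth = atan2(E, N) = atan2(+0.01703, +0.01936) = 41.3° ≈ 041°.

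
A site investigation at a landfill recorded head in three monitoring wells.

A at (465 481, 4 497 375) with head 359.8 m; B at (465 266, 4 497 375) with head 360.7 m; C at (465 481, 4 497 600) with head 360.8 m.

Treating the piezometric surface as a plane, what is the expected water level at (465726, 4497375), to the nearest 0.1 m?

∂h/∂x = (360.7 − 359.8) / (465266 − 465481) = -0.004186
∂h/∂y = (360.8 − 359.8) / (4497600 − 4497375) = +0.004444
h(465726, 4497375) = 359.8 + (-0.004186)·(245) + (+0.004444)·(0) = 359.8 -1.026 +0.000 = 358.774 m.

358.8 m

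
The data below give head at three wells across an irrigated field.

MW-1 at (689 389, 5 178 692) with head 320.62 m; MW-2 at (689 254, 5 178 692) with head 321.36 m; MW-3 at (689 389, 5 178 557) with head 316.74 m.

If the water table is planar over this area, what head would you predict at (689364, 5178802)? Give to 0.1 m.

∂h/∂x = (321.36 − 320.62) / (689254 − 689389) = -0.005481
∂h/∂y = (316.74 − 320.62) / (5178557 − 5178692) = +0.02874
h(689364, 5178802) = 320.62 + (-0.005481)·(-25) + (+0.02874)·(110) = 320.62 +0.137 +3.161 = 323.919 m.

323.9 m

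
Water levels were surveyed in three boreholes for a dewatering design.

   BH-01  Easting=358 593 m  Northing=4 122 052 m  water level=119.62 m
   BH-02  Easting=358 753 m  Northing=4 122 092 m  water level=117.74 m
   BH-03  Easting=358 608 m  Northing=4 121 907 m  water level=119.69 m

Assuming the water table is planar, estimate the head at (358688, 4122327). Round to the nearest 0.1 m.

118.1 m

Three-point gradient (reference BH-01): Δ to BH-02 = (160, 40, -1.88), Δ to BH-03 = (15, -145, +0.07).
∂h/∂x = -0.01134, ∂h/∂y = -0.001655 (det = -23800).
h(358688, 4122327) = 119.62 + (-0.01134)·(95) + (-0.001655)·(275) = 119.62 -1.077 -0.455 = 118.088 m.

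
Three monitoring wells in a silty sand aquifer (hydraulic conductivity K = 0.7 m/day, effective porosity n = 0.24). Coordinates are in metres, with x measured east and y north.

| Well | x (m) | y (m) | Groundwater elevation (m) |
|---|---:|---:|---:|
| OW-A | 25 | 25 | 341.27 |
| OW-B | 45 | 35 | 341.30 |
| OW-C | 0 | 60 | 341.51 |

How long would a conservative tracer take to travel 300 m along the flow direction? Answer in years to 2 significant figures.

With h = a·x + b·y + c and OW-A as origin, the differences give:
  20·a + 10·b = +0.03
  (-25)·a + 35·b = +0.24
Eliminate b (×35 and ×10, subtract): 950·a = -1.350 → a = ∂h/∂x = -0.001421
Back-substitute: b = ∂h/∂y = +0.005842.
|∇h| = √(-0.001421² + 0.005842²) = 0.006012
Seepage velocity v = K·i/n = 0.7 × 0.006012 / 0.24 = 0.01753 m/day.
t = 300 / 0.01753 = 1.711e+04 days = 46.8 years.

47 years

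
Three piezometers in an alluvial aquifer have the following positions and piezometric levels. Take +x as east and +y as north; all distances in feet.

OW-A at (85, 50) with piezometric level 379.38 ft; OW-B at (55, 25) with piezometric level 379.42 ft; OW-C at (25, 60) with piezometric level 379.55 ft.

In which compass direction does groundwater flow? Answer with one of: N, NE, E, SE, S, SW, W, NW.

SE

With h = a·x + b·y + c and OW-A as origin, the differences give:
  (-30)·a + (-25)·b = +0.04
  (-60)·a + 10·b = +0.17
Eliminate b (×10 and ×(-25), subtract): -1800·a = 4.650 → a = ∂h/∂x = -0.002583
Back-substitute: b = ∂h/∂y = +0.001500.
Flow = −∇h = (+0.002583 east, -0.001500 north), which points southeast.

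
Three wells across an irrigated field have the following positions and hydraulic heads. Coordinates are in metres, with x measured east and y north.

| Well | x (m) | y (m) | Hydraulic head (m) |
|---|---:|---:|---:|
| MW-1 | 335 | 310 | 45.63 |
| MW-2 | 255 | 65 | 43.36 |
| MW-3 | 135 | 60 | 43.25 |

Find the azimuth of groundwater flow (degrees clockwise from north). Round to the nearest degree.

183°

Taking MW-1 as reference: MW-2−MW-1 = (-80, -245, -2.27); MW-3−MW-1 = (-200, -250, -2.38).
Determinant of the coordinate differences = (-80)·(-250) − (-200)·(-245) = -29000.
∂h/∂x = [(-2.27)·(-250) − (-2.38)·(-245)] / -29000 = +0.0005379
∂h/∂y = [(-80)·(-2.38) − (-200)·(-2.27)] / -29000 = +0.009090
Flow direction (−∇h) has components (-0.0005379 E, -0.009090 N).
Azimuth = atan2(E, N) = atan2(-0.0005379, -0.009090) = 183.4° ≈ 183°.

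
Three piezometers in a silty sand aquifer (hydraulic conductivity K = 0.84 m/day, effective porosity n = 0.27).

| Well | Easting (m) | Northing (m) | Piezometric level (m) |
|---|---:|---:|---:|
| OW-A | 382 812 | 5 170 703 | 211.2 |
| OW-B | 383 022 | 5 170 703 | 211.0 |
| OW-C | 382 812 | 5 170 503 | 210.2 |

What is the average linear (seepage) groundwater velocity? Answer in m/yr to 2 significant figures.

5.8 m/yr

∂h/∂x = (211.0 − 211.2) / (383022 − 382812) = -0.0009524
∂h/∂y = (210.2 − 211.2) / (5170503 − 5170703) = +0.005000
|∇h| = √(-0.0009524² + 0.005000²) = 0.00509
Seepage velocity v = K·i/n = 0.84 × 0.00509 / 0.27 = 0.01584 m/day = 5.786 m/yr.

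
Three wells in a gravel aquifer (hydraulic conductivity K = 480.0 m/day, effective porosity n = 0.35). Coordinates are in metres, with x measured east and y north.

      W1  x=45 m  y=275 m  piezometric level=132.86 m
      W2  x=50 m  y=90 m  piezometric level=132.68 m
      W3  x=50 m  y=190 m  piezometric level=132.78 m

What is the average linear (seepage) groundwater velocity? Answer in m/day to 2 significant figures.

Three-point gradient (reference W1): Δ to W2 = (5, -185, -0.18), Δ to W3 = (5, -85, -0.08).
∂h/∂x = +0.0010000, ∂h/∂y = +0.0010000 (det = 500).
|∇h| = √(0.0010000² + 0.0010000²) = 0.001414
Seepage velocity v = K·i/n = 480.0 × 0.001414 / 0.35 = 1.939 m/day.

1.9 m/day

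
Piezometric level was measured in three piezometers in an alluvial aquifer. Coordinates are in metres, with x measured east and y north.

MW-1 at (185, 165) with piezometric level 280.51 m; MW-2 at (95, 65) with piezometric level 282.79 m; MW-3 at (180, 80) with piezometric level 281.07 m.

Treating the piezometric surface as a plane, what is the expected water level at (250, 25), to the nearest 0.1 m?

280.0 m

With h = a·x + b·y + c and MW-1 as origin, the differences give:
  (-90)·a + (-100)·b = +2.28
  (-5)·a + (-85)·b = +0.56
Eliminate b (×(-85) and ×(-100), subtract): 7150·a = -137.800 → a = ∂h/∂x = -0.01927
Back-substitute: b = ∂h/∂y = -0.005455.
h(250, 25) = 280.51 + (-0.01927)·(65) + (-0.005455)·(-140) = 280.51 -1.253 +0.764 = 280.021 m.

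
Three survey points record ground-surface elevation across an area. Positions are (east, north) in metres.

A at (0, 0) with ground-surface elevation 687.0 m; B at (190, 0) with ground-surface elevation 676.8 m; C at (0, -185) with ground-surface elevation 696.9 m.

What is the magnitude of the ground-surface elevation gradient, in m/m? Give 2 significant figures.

∂z/∂x = (676.8 − 687.0) / (190 − 0) = -0.05368
∂z/∂y = (696.9 − 687.0) / (-185 − 0) = -0.05351
|∇f| = √(-0.05368² + -0.05351²) = 0.07579 m/m

0.076 m/m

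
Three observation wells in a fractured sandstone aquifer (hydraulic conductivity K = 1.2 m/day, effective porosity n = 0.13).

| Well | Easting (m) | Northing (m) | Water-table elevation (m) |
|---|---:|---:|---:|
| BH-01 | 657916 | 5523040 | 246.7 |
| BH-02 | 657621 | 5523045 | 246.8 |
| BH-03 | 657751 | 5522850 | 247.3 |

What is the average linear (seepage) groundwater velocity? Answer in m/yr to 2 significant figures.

9.6 m/yr

Three-point gradient (reference BH-01): Δ to BH-02 = (-295, 5, +0.1), Δ to BH-03 = (-165, -190, +0.6).
∂h/∂x = -0.0003868, ∂h/∂y = -0.002822 (det = 56875).
|∇h| = √(-0.0003868² + -0.002822²) = 0.002848
Seepage velocity v = K·i/n = 1.2 × 0.002848 / 0.13 = 0.02629 m/day = 9.602 m/yr.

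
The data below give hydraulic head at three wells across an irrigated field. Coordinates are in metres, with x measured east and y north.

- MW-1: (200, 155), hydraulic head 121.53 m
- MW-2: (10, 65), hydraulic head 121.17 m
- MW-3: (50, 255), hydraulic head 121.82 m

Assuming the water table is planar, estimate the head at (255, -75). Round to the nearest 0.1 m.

120.8 m

Differences from MW-1: to MW-2 (Δx, Δy, Δh) = (-190, -90, -0.36); to MW-3 = (-150, 100, +0.29).
Determinant of the coordinate differences = (-190)·100 − (-150)·(-90) = -32500.
∂h/∂x = [(-0.36)·100 − (+0.29)·(-90)] / -32500 = +0.0003046
∂h/∂y = [(-190)·(+0.29) − (-150)·(-0.36)] / -32500 = +0.003357
h(255, -75) = 121.53 + (+0.0003046)·(55) + (+0.003357)·(-230) = 121.53 +0.017 -0.772 = 120.775 m.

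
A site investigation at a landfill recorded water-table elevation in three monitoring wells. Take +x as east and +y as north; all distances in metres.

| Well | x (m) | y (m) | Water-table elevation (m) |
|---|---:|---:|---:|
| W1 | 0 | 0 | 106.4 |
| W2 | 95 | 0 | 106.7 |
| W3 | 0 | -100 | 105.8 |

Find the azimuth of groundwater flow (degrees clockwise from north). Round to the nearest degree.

208°

∂h/∂x = (106.7 − 106.4) / (95 − 0) = +0.003158
∂h/∂y = (105.8 − 106.4) / (-100 − 0) = +0.006000
Flow direction (−∇h) has components (-0.003158 E, -0.006000 N).
Azimuth = atan2(E, N) = atan2(-0.003158, -0.006000) = 207.8° ≈ 208°.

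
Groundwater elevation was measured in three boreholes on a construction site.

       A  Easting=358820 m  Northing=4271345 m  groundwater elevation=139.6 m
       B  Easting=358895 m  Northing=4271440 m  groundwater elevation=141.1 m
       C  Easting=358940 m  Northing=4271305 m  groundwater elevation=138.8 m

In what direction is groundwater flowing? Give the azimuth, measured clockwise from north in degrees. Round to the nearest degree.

Differences from A: to B (Δx, Δy, Δh) = (75, 95, +1.5); to C = (120, -40, -0.8).
Determinant of the coordinate differences = 75·(-40) − 120·95 = -14400.
∂h/∂x = [(+1.5)·(-40) − (-0.8)·95] / -14400 = -0.001111
∂h/∂y = [75·(-0.8) − 120·(+1.5)] / -14400 = +0.01667
Flow direction (−∇h) has components (+0.001111 E, -0.01667 N).
Azimuth = atan2(E, N) = atan2(+0.001111, -0.01667) = 176.2° ≈ 176°.

176°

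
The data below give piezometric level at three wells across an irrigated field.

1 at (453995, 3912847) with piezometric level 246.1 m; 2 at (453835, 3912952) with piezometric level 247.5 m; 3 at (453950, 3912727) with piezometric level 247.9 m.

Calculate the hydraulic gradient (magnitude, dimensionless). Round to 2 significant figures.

0.018

With h = a·x + b·y + c and 1 as origin, the differences give:
  (-160)·a + 105·b = +1.4
  (-45)·a + (-120)·b = +1.8
Eliminate b (×(-120) and ×105, subtract): 23925·a = -357.00 → a = ∂h/∂x = -0.01492
Back-substitute: b = ∂h/∂y = -0.009404.
|∇h| = √(-0.01492² + -0.009404²) = 0.01764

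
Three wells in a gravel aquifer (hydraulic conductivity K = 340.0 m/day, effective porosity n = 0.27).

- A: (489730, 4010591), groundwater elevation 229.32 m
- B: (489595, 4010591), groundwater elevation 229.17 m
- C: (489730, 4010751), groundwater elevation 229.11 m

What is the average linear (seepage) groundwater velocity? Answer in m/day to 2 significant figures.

∂h/∂x = (229.17 − 229.32) / (489595 − 489730) = +0.001111
∂h/∂y = (229.11 − 229.32) / (4010751 − 4010591) = -0.001312
|∇h| = √(0.001111² + -0.001312²) = 0.001719
Seepage velocity v = K·i/n = 340.0 × 0.001719 / 0.27 = 2.165 m/day.

2.2 m/day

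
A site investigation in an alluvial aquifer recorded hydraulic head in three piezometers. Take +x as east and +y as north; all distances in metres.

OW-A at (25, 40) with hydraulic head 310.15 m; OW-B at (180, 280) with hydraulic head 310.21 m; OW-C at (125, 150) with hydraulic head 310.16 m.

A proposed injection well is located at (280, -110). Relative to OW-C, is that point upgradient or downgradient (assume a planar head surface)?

downgradient

With h = a·x + b·y + c and OW-A as origin, the differences give:
  155·a + 240·b = +0.06
  100·a + 110·b = +0.01
Eliminate b (×110 and ×240, subtract): -6950·a = 4.200 → a = ∂h/∂x = -0.0006043
Back-substitute: b = ∂h/∂y = +0.0006403.
Head at (280, -110) = 310.15 + (-0.0006043)·(255) + (+0.0006403)·(-150) = 309.90 m.
That is lower than the 310.16 m at OW-C, so the point is downgradient.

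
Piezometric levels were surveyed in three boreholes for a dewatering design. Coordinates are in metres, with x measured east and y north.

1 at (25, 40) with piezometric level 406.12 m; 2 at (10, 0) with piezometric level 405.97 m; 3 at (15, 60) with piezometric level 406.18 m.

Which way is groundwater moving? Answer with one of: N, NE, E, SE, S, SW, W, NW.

With h = a·x + b·y + c and 1 as origin, the differences give:
  (-15)·a + (-40)·b = -0.15
  (-10)·a + 20·b = +0.06
Eliminate b (×20 and ×(-40), subtract): -700·a = -0.600 → a = ∂h/∂x = +0.0008571
Back-substitute: b = ∂h/∂y = +0.003429.
Flow = −∇h = (-0.0008571 east, -0.003429 north), which points south.

S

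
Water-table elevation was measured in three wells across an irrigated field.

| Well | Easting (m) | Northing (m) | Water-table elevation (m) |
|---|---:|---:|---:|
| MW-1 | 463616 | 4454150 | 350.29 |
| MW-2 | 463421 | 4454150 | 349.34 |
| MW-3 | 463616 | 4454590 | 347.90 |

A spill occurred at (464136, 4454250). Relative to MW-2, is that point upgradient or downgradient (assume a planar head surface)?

∂h/∂x = (349.34 − 350.29) / (463421 − 463616) = +0.004872
∂h/∂y = (347.90 − 350.29) / (4454590 − 4454150) = -0.005432
Head at (464136, 4454250) = 350.29 + (+0.004872)·(520) + (-0.005432)·(100) = 352.28 m.
That is higher than the 349.34 m at MW-2, so the point is upgradient.

upgradient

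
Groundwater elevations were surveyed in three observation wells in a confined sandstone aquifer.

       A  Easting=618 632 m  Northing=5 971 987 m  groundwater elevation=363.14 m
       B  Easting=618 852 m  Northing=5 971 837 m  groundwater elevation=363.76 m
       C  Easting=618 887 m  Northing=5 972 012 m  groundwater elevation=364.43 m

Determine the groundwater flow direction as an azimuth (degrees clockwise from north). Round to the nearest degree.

239°

Taking A as reference: B−A = (220, -150, +0.62); C−A = (255, 25, +1.29).
Determinant of the coordinate differences = 220·25 − 255·(-150) = 43750.
∂h/∂x = [(+0.62)·25 − (+1.29)·(-150)] / 43750 = +0.004777
∂h/∂y = [220·(+1.29) − 255·(+0.62)] / 43750 = +0.002873
Flow direction (−∇h) has components (-0.004777 E, -0.002873 N).
Azimuth = atan2(E, N) = atan2(-0.004777, -0.002873) = 239.0° ≈ 239°.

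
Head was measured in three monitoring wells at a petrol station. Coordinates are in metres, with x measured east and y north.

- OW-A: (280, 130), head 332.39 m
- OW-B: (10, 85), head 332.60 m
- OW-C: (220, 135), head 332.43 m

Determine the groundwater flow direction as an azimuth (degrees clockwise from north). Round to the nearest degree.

058°

Differences from OW-A: to OW-B (Δx, Δy, Δh) = (-270, -45, +0.21); to OW-C = (-60, 5, +0.04).
Determinant of the coordinate differences = (-270)·5 − (-60)·(-45) = -4050.
∂h/∂x = [(+0.21)·5 − (+0.04)·(-45)] / -4050 = -0.0007037
∂h/∂y = [(-270)·(+0.04) − (-60)·(+0.21)] / -4050 = -0.0004444
Flow direction (−∇h) has components (+0.0007037 E, +0.0004444 N).
Azimuth = atan2(E, N) = atan2(+0.0007037, +0.0004444) = 57.7° ≈ 058°.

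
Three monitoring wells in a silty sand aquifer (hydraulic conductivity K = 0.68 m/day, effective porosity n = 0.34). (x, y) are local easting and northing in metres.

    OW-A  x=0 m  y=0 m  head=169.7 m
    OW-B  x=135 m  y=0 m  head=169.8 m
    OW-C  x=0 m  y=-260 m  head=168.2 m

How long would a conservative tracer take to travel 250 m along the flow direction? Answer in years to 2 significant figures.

∂h/∂x = (169.8 − 169.7) / (135 − 0) = +0.0007407
∂h/∂y = (168.2 − 169.7) / (-260 − 0) = +0.005769
|∇h| = √(0.0007407² + 0.005769²) = 0.005816
Seepage velocity v = K·i/n = 0.68 × 0.005816 / 0.34 = 0.01163 m/day.
t = 250 / 0.01163 = 2.15e+04 days = 58.9 years.

59 years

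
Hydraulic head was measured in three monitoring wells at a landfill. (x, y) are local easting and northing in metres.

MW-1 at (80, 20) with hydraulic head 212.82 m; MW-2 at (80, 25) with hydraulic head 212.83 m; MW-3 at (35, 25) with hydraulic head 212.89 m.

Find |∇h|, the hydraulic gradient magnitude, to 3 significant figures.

0.00240

Differences from MW-1: to MW-2 (Δx, Δy, Δh) = (0, 5, +0.01); to MW-3 = (-45, 5, +0.07).
Determinant of the coordinate differences = 0·5 − (-45)·5 = 225.
∂h/∂x = [(+0.01)·5 − (+0.07)·5] / 225 = -0.001333
∂h/∂y = [0·(+0.07) − (-45)·(+0.01)] / 225 = +0.002000
|∇h| = √(-0.001333² + 0.002000²) = 0.002404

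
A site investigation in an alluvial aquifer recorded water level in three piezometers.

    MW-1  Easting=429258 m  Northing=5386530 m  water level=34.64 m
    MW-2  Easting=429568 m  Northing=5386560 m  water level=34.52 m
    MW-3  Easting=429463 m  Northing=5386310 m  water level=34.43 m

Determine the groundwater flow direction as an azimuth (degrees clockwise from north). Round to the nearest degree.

141°

Taking MW-1 as reference: MW-2−MW-1 = (310, 30, -0.12); MW-3−MW-1 = (205, -220, -0.21).
Determinant of the coordinate differences = 310·(-220) − 205·30 = -74350.
∂h/∂x = [(-0.12)·(-220) − (-0.21)·30] / -74350 = -0.0004398
∂h/∂y = [310·(-0.21) − 205·(-0.12)] / -74350 = +0.0005447
Flow direction (−∇h) has components (+0.0004398 E, -0.0005447 N).
Azimuth = atan2(E, N) = atan2(+0.0004398, -0.0005447) = 141.1° ≈ 141°.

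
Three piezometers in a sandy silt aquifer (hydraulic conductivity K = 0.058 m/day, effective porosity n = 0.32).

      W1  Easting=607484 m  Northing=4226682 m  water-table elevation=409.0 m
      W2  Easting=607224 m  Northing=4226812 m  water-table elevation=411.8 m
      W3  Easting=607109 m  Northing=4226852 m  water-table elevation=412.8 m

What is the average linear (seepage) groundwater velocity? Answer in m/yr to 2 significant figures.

0.94 m/yr

Taking W1 as reference: W2−W1 = (-260, 130, +2.8); W3−W1 = (-375, 170, +3.8).
Determinant of the coordinate differences = (-260)·170 − (-375)·130 = 4550.
∂h/∂x = [(+2.8)·170 − (+3.8)·130] / 4550 = -0.003956
∂h/∂y = [(-260)·(+3.8) − (-375)·(+2.8)] / 4550 = +0.01363
|∇h| = √(-0.003956² + 0.01363²) = 0.01419
Seepage velocity v = K·i/n = 0.058 × 0.01419 / 0.32 = 0.002572 m/day = 0.9394 m/yr.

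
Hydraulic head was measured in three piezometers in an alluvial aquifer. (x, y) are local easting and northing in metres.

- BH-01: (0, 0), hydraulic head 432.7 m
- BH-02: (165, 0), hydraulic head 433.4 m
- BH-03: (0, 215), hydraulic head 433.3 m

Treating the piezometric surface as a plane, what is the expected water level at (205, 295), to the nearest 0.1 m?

434.4 m

∂h/∂x = (433.4 − 432.7) / (165 − 0) = +0.004242
∂h/∂y = (433.3 − 432.7) / (215 − 0) = +0.002791
h(205, 295) = 432.7 + (+0.004242)·(205) + (+0.002791)·(295) = 432.7 +0.870 +0.823 = 434.393 m.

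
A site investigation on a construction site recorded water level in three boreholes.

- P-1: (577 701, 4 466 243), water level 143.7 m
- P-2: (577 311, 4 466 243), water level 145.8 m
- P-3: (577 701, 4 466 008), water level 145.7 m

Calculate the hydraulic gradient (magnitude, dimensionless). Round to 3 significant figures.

∂h/∂x = (145.8 − 143.7) / (577311 − 577701) = -0.005385
∂h/∂y = (145.7 − 143.7) / (4466008 − 4466243) = -0.008511
|∇h| = √(-0.005385² + -0.008511²) = 0.01007

0.0101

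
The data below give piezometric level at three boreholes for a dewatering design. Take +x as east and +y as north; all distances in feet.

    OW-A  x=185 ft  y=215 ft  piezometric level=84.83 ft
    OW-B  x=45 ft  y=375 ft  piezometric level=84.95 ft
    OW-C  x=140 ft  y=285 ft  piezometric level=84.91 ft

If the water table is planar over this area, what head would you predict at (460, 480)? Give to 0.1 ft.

Three-point gradient (reference OW-A): Δ to OW-B = (-140, 160, +0.12), Δ to OW-C = (-45, 70, +0.08).
∂h/∂x = +0.001692, ∂h/∂y = +0.002231 (det = -2600).
h(460, 480) = 84.83 + (+0.001692)·(275) + (+0.002231)·(265) = 84.83 +0.465 +0.591 = 85.887 ft.

85.9 ft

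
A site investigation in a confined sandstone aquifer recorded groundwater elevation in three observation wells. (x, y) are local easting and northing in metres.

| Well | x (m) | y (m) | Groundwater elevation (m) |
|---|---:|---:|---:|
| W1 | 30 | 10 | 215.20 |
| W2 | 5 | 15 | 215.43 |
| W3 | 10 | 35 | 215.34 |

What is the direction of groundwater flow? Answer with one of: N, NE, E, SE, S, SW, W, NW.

Differences from W1: to W2 (Δx, Δy, Δh) = (-25, 5, +0.23); to W3 = (-20, 25, +0.14).
Determinant of the coordinate differences = (-25)·25 − (-20)·5 = -525.
∂h/∂x = [(+0.23)·25 − (+0.14)·5] / -525 = -0.009619
∂h/∂y = [(-25)·(+0.14) − (-20)·(+0.23)] / -525 = -0.002095
Flow = −∇h = (+0.009619 east, +0.002095 north), which points east.

E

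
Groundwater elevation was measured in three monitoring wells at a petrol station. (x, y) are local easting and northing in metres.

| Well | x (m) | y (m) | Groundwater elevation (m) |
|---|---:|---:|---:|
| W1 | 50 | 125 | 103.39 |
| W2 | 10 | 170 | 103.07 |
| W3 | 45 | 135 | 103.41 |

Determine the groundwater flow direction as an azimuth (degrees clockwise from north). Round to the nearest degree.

Taking W1 as reference: W2−W1 = (-40, 45, -0.32); W3−W1 = (-5, 10, +0.02).
Solve a·Δx + b·Δy = Δh: det = (-40)·10 − (-5)·45 = -175.
∂h/∂x = [(-0.32)·10 − (+0.02)·45] / -175 = +0.02343
∂h/∂y = [(-40)·(+0.02) − (-5)·(-0.32)] / -175 = +0.01371
Flow direction (−∇h) has components (-0.02343 E, -0.01371 N).
Azimuth = atan2(E, N) = atan2(-0.02343, -0.01371) = 239.7° ≈ 240°.

240°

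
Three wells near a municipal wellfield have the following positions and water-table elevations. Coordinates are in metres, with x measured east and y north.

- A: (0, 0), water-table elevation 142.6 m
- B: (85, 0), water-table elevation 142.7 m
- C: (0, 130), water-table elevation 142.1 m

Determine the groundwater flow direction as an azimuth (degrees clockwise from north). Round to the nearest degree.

343°

∂h/∂x = (142.7 − 142.6) / (85 − 0) = +0.001176
∂h/∂y = (142.1 − 142.6) / (130 − 0) = -0.003846
Flow direction (−∇h) has components (-0.001176 E, +0.003846 N).
Azimuth = atan2(E, N) = atan2(-0.001176, +0.003846) = 343.0° ≈ 343°.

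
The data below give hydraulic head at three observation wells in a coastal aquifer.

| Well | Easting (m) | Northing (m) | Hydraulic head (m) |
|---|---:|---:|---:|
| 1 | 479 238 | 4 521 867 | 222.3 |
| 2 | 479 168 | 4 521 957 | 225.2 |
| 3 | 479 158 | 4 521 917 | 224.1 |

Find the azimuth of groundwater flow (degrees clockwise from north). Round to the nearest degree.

171°

Differences from 1: to 2 (Δx, Δy, Δh) = (-70, 90, +2.9); to 3 = (-80, 50, +1.8).
Determinant of the coordinate differences = (-70)·50 − (-80)·90 = 3700.
∂h/∂x = [(+2.9)·50 − (+1.8)·90] / 3700 = -0.004595
∂h/∂y = [(-70)·(+1.8) − (-80)·(+2.9)] / 3700 = +0.02865
Flow direction (−∇h) has components (+0.004595 E, -0.02865 N).
Azimuth = atan2(E, N) = atan2(+0.004595, -0.02865) = 170.9° ≈ 171°.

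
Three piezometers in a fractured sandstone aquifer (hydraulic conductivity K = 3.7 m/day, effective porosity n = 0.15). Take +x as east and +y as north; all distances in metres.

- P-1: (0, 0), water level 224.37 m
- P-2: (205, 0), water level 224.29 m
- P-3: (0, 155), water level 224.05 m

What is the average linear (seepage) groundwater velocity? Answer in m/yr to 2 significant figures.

19 m/yr

∂h/∂x = (224.29 − 224.37) / (205 − 0) = -0.0003902
∂h/∂y = (224.05 − 224.37) / (155 − 0) = -0.002065
|∇h| = √(-0.0003902² + -0.002065²) = 0.002102
Seepage velocity v = K·i/n = 3.7 × 0.002102 / 0.15 = 0.05185 m/day = 18.94 m/yr.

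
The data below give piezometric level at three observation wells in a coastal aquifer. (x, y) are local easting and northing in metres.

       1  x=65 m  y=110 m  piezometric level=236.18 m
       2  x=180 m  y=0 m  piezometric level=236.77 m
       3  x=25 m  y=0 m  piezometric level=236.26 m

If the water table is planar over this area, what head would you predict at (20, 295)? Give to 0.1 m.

235.7 m

With h = a·x + b·y + c and 1 as origin, the differences give:
  115·a + (-110)·b = +0.59
  (-40)·a + (-110)·b = +0.08
Eliminate b (×(-110) and ×(-110), subtract): -17050·a = -56.100 → a = ∂h/∂x = +0.003290
Back-substitute: b = ∂h/∂y = -0.001924.
h(20, 295) = 236.18 + (+0.003290)·(-45) + (-0.001924)·(185) = 236.18 -0.148 -0.356 = 235.676 m.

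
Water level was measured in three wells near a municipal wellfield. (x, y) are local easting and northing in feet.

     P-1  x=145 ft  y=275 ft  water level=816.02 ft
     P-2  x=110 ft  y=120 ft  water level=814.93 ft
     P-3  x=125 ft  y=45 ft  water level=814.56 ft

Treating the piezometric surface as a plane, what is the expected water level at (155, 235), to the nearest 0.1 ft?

Three-point gradient (reference P-1): Δ to P-2 = (-35, -155, -1.09), Δ to P-3 = (-20, -230, -1.46).
∂h/∂x = +0.004929, ∂h/∂y = +0.005919 (det = 4950).
h(155, 235) = 816.02 + (+0.004929)·(10) + (+0.005919)·(-40) = 816.02 +0.049 -0.237 = 815.833 ft.

815.8 ft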